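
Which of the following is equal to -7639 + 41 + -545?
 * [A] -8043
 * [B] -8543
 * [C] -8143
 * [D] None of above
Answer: C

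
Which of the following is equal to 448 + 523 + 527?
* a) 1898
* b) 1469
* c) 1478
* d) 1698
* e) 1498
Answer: e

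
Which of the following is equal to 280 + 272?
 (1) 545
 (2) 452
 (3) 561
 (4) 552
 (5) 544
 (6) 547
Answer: 4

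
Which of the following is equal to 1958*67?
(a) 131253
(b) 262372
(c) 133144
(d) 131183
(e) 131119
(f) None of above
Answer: f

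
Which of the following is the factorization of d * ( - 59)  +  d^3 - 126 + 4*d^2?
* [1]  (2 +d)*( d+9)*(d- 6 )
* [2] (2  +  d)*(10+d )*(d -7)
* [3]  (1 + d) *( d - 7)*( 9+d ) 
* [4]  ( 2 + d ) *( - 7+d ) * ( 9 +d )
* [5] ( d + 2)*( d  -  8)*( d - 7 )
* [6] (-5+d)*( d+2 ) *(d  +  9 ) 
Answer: 4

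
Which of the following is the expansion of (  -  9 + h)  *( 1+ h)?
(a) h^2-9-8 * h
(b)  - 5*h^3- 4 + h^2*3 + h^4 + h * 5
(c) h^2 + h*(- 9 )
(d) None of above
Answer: a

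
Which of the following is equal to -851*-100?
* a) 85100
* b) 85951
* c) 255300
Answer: a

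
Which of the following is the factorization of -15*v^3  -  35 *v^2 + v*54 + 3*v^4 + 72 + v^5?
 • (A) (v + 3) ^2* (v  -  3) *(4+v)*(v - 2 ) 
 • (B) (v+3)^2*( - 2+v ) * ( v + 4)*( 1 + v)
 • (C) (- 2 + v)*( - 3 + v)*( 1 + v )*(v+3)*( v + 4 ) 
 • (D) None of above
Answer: C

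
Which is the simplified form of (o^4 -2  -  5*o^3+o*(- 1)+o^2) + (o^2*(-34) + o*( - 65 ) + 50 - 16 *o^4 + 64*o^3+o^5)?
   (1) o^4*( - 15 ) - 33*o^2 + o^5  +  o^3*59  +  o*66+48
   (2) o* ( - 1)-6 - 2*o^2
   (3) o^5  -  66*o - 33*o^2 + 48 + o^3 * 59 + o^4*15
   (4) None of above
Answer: 4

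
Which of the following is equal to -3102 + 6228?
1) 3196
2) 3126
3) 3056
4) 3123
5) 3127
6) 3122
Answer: 2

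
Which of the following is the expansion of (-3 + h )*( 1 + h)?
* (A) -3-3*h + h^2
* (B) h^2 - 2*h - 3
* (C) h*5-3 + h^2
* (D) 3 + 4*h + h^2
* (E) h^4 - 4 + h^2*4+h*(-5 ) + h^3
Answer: B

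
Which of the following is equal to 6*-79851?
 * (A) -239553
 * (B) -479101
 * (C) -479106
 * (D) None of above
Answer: C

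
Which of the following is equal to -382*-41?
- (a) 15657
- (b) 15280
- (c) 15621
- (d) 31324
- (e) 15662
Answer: e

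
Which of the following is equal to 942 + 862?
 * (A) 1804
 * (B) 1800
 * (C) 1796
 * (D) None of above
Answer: A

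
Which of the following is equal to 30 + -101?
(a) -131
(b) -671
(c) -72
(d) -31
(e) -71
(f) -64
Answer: e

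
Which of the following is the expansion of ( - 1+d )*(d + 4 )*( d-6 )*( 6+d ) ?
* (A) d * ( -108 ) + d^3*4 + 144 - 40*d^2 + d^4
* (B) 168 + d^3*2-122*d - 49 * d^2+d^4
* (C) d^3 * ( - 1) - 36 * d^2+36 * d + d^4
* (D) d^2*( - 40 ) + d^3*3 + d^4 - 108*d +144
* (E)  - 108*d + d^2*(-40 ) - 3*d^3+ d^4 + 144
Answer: D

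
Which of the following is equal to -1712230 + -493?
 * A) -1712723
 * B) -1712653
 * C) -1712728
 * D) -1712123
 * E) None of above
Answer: A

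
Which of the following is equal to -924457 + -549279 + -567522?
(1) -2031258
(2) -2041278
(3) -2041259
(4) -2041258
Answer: 4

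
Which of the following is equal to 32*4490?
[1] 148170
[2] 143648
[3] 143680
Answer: 3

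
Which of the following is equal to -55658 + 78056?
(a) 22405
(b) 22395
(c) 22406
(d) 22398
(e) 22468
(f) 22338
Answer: d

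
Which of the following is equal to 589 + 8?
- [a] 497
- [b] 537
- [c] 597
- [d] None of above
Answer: c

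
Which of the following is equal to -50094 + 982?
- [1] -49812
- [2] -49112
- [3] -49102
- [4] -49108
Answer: 2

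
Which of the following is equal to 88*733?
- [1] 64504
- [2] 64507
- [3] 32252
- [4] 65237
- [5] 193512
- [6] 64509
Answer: 1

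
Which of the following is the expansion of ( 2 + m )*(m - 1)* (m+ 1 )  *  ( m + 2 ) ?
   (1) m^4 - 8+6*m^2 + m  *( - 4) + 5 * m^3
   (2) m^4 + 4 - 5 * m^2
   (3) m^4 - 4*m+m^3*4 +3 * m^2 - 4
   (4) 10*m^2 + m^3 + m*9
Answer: 3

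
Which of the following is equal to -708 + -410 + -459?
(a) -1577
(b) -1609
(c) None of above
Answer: a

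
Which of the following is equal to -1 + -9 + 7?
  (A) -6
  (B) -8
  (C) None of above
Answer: C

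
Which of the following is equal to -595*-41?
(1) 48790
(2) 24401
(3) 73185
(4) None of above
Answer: 4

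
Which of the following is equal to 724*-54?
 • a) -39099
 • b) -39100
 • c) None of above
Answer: c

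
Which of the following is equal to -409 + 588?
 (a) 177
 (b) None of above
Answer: b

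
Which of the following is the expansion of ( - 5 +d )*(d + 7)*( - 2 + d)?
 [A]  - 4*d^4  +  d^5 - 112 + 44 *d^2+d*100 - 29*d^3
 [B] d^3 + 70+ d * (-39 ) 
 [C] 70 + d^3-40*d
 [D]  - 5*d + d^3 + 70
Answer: B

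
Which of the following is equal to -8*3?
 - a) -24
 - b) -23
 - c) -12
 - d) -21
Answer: a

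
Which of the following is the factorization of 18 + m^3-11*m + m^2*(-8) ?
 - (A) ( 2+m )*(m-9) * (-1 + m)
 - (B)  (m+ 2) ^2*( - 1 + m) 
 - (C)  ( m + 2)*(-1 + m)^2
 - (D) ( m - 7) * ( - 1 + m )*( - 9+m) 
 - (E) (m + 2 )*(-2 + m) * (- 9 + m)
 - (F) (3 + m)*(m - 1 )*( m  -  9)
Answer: A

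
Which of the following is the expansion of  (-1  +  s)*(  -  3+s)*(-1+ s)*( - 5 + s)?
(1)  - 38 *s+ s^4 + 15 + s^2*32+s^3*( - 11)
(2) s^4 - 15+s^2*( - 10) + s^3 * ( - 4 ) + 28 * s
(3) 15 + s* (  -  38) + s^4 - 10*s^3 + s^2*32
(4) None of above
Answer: 3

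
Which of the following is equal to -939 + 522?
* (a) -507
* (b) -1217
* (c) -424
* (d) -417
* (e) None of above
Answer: d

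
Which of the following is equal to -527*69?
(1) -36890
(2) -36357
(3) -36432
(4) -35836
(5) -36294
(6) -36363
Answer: 6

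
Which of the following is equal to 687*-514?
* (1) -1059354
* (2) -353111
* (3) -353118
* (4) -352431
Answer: 3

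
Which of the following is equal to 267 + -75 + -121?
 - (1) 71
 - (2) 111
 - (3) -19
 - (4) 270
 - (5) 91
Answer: 1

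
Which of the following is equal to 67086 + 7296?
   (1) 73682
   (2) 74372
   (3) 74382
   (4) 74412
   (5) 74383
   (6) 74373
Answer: 3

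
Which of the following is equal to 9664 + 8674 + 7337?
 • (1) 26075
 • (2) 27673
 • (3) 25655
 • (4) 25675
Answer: 4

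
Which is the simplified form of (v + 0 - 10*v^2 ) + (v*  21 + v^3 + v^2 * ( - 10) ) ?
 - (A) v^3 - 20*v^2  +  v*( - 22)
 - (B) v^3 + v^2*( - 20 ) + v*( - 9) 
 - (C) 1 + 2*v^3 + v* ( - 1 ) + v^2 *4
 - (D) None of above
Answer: D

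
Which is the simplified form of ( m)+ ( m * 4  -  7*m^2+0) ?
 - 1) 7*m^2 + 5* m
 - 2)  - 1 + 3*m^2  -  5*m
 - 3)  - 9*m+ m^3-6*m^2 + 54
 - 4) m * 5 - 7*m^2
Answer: 4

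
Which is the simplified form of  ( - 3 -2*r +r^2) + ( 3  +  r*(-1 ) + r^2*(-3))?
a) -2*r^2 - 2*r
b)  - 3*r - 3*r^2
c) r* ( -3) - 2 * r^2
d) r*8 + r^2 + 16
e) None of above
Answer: c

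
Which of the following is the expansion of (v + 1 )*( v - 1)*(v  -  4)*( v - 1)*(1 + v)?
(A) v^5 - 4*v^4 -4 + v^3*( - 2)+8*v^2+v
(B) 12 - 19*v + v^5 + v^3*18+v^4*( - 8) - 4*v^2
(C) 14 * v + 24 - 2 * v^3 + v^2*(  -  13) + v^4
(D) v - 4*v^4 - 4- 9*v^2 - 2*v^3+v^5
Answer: A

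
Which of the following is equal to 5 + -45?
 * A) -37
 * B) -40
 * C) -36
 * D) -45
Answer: B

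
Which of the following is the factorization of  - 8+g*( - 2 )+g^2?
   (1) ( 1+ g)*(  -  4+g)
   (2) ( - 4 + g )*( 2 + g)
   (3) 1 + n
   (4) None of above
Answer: 2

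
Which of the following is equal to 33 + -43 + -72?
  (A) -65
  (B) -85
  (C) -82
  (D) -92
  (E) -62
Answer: C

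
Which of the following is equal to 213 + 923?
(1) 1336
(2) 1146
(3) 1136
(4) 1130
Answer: 3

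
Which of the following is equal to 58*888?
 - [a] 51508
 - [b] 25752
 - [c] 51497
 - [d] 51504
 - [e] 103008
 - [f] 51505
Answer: d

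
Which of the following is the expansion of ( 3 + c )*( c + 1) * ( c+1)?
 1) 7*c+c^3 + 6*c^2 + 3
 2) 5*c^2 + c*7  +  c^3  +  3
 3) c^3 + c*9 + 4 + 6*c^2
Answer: 2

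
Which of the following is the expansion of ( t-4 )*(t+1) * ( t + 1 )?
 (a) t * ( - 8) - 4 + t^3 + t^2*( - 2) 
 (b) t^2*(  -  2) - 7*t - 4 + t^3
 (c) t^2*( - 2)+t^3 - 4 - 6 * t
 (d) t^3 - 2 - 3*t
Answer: b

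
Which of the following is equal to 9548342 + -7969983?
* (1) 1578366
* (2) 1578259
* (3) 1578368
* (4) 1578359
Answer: 4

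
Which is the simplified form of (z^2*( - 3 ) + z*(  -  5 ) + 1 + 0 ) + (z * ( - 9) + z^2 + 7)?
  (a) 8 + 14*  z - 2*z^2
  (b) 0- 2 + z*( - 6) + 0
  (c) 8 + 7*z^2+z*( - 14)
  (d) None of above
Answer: d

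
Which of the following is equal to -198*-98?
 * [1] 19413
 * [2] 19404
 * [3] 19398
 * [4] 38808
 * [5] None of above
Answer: 2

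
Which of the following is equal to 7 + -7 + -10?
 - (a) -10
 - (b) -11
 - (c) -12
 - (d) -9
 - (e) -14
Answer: a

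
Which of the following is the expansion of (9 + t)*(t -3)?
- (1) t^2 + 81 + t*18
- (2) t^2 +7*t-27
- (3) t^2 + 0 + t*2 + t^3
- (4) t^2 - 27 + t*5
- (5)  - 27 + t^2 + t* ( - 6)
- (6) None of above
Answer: 6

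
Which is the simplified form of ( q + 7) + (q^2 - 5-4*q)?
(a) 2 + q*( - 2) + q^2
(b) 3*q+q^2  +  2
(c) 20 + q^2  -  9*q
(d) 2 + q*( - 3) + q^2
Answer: d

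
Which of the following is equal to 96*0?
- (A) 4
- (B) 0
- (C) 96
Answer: B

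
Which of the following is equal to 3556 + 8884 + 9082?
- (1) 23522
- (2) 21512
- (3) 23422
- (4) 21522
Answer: 4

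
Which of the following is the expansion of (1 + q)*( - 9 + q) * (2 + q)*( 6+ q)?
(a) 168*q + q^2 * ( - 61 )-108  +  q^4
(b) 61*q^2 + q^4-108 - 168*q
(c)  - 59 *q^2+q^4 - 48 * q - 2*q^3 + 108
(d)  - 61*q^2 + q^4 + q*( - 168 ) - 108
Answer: d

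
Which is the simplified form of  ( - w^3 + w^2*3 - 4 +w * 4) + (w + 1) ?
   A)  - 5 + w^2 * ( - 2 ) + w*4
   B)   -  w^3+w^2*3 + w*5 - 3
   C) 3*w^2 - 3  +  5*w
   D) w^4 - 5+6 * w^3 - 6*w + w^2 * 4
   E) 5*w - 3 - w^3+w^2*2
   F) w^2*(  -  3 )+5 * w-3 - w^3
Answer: B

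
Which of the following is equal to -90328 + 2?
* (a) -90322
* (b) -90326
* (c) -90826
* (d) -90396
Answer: b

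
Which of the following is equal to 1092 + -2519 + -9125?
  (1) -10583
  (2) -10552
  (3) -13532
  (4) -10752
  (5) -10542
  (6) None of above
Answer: 2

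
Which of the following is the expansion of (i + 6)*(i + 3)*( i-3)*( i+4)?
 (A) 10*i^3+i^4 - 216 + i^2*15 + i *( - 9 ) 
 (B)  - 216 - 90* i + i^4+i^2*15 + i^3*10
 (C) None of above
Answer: B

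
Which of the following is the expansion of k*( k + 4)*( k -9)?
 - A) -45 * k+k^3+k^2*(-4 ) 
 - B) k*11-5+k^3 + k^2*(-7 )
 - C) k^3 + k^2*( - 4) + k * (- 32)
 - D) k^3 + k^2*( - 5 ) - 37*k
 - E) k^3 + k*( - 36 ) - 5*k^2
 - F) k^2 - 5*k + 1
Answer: E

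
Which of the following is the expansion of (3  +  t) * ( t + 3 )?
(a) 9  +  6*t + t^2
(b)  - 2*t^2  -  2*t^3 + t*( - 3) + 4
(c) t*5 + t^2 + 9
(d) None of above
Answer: a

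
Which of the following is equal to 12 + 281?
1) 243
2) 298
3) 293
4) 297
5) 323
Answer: 3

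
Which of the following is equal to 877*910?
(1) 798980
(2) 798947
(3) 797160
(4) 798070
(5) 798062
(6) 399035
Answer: 4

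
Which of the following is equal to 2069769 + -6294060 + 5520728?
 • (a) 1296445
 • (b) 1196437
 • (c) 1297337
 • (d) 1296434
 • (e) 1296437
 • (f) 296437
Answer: e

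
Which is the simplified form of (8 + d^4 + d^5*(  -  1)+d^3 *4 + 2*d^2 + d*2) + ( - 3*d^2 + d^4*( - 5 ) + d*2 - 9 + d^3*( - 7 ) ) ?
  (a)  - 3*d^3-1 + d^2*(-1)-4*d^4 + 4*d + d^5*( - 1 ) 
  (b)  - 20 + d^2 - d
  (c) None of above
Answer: a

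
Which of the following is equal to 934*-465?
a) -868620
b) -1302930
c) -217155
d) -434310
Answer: d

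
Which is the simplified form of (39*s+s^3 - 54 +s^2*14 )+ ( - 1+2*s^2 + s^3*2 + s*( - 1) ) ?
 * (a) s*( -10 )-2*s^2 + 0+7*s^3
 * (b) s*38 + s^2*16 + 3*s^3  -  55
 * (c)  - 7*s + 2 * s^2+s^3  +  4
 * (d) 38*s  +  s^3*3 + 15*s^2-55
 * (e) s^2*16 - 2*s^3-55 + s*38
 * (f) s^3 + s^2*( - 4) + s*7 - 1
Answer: b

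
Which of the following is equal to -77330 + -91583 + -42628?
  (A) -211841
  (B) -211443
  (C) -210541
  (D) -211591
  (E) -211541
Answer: E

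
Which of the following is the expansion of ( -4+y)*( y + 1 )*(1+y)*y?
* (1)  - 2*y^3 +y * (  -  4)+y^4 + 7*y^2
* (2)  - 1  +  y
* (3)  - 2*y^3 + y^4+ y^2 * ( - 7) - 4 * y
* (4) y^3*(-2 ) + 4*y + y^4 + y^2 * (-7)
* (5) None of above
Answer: 3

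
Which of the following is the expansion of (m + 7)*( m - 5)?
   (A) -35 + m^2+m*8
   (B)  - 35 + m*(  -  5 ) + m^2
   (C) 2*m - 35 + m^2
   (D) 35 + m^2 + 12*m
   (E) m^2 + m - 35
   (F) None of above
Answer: C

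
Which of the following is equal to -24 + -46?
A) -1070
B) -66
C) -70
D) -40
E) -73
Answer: C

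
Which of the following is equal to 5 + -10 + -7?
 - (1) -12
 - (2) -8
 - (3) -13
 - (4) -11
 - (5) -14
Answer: 1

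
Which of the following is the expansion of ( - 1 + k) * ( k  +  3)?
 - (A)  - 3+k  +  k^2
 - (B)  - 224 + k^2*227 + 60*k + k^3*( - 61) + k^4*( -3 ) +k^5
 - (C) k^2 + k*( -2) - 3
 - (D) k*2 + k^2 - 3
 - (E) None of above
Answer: D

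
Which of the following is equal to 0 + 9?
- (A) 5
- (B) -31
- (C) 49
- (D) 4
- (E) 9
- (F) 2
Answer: E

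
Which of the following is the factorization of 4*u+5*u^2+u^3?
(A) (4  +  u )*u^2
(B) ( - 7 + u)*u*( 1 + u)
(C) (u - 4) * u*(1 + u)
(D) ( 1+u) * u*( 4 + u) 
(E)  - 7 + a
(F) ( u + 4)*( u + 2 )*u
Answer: D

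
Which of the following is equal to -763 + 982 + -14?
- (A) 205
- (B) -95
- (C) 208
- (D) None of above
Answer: A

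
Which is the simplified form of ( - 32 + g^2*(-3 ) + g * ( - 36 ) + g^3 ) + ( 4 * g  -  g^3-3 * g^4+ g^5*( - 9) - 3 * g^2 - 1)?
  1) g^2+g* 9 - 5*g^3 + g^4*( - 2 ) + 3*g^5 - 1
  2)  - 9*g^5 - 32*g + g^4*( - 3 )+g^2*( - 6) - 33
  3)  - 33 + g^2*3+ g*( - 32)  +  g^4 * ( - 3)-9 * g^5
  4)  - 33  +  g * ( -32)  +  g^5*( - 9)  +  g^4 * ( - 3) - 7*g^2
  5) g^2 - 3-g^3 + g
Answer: 2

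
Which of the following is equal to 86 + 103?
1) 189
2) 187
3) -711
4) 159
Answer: 1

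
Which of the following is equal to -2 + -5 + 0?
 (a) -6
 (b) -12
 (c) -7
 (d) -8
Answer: c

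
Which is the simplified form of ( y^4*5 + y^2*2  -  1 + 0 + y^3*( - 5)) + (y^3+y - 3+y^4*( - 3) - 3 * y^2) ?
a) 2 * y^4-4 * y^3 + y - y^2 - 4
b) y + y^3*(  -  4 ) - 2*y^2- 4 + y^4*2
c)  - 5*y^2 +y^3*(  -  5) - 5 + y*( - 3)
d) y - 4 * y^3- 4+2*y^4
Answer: a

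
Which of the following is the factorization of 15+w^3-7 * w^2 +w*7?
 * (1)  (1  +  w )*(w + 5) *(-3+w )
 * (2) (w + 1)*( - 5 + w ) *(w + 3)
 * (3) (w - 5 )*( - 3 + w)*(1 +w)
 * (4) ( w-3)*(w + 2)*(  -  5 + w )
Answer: 3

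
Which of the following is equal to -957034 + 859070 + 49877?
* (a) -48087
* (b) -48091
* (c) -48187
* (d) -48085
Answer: a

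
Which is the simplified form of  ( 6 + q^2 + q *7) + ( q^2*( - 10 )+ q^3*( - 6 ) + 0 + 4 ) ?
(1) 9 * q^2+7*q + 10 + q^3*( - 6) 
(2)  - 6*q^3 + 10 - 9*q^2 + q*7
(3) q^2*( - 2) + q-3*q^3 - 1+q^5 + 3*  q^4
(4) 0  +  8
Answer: 2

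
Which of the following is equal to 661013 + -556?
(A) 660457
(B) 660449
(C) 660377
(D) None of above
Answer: A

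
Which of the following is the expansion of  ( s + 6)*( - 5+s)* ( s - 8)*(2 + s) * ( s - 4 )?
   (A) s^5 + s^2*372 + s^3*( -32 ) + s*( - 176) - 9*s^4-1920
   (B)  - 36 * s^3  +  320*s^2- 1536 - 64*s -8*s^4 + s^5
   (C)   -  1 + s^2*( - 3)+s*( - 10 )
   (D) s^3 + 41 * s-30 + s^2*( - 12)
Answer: A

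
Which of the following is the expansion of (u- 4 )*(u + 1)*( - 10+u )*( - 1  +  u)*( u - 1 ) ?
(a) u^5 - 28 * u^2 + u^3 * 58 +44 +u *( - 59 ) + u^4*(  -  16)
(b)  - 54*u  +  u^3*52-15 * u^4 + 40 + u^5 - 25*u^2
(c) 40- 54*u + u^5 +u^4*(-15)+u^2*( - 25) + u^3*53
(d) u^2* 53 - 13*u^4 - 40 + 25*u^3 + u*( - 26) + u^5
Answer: c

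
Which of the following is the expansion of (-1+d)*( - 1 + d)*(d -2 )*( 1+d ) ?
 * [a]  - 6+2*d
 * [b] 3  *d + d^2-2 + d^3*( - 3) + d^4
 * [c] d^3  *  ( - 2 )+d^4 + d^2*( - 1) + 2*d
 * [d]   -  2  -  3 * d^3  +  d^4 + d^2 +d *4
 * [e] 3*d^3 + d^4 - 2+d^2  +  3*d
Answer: b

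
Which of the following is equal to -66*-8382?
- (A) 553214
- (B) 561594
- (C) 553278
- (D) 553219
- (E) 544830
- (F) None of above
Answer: F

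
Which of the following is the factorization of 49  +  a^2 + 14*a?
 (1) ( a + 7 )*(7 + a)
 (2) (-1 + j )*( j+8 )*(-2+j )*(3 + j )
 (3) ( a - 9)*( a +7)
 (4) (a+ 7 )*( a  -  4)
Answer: 1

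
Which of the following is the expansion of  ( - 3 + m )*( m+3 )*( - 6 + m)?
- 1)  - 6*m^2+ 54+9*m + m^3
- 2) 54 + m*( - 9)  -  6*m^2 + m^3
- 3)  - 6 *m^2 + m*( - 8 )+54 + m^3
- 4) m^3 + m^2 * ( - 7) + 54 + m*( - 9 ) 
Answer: 2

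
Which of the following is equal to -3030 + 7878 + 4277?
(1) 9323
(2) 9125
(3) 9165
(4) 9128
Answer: 2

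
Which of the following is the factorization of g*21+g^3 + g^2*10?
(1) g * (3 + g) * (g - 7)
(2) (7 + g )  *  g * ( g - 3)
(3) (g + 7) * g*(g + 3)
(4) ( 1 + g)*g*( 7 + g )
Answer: 3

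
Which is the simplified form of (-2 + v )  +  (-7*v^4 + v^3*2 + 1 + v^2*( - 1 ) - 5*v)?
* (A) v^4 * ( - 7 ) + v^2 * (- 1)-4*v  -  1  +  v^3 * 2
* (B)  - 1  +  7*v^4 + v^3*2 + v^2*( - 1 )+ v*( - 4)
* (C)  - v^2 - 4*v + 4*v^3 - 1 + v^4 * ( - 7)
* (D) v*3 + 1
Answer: A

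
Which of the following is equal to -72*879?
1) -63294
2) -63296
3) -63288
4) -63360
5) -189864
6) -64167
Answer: 3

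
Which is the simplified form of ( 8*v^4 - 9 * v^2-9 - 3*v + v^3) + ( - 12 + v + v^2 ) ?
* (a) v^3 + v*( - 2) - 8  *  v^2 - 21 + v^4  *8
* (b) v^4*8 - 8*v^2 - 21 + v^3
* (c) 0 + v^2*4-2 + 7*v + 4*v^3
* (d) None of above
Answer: a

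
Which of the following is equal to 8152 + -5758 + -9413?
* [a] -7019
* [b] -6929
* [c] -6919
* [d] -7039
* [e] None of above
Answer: a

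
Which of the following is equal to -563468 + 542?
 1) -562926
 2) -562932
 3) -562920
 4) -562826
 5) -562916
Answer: 1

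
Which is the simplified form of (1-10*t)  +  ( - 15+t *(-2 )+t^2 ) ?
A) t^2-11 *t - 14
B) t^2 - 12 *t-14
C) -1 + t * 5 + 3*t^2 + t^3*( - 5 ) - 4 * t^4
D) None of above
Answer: B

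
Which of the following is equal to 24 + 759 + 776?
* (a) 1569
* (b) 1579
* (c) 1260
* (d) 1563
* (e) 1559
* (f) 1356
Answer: e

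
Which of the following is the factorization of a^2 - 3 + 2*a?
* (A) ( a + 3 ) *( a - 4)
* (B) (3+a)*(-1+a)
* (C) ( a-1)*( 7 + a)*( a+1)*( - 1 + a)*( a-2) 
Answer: B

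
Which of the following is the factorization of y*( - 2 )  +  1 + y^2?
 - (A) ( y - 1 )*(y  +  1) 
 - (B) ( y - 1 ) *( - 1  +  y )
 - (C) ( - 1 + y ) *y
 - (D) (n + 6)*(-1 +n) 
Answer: B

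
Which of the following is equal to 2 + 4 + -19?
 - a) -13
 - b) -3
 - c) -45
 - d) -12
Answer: a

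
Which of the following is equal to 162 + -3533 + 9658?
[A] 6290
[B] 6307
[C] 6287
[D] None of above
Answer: C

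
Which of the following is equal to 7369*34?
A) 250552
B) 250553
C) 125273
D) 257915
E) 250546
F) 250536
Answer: E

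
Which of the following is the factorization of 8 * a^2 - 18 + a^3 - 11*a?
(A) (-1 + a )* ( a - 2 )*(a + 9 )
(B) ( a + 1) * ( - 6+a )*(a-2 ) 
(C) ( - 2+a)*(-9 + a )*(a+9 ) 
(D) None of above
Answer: D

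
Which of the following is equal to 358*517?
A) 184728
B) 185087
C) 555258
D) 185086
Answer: D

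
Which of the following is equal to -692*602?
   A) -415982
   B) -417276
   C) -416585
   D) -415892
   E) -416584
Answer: E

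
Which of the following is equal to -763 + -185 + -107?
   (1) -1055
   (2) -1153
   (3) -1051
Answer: 1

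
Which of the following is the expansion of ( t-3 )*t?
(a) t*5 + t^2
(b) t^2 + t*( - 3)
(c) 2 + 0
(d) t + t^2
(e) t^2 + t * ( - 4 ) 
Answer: b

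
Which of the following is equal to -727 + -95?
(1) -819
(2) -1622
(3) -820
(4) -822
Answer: 4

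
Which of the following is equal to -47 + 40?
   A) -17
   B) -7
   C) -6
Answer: B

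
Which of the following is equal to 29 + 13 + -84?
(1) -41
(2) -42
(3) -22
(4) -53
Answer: 2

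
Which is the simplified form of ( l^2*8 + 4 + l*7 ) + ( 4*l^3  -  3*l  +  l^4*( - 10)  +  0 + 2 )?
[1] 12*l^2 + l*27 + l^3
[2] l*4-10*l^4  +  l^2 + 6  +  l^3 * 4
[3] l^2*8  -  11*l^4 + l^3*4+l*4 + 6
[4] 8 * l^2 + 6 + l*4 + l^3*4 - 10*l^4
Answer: 4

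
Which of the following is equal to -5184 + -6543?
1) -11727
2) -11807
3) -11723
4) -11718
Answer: 1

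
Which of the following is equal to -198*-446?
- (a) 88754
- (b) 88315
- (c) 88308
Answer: c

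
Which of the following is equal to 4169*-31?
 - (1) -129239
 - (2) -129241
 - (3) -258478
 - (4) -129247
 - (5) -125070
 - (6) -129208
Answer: 1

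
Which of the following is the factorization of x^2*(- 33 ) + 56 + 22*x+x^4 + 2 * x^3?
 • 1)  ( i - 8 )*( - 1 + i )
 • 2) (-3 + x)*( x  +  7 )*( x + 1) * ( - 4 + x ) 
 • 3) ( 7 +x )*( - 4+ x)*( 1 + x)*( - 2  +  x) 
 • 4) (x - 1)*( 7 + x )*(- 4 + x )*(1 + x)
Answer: 3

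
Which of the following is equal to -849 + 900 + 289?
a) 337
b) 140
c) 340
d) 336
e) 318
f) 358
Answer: c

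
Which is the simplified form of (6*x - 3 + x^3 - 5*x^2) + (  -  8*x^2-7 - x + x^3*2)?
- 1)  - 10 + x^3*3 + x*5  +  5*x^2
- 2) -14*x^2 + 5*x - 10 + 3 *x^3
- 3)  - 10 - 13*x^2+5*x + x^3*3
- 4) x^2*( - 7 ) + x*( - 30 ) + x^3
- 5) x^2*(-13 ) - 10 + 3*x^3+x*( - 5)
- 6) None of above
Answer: 3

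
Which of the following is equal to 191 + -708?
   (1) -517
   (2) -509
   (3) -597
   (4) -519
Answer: 1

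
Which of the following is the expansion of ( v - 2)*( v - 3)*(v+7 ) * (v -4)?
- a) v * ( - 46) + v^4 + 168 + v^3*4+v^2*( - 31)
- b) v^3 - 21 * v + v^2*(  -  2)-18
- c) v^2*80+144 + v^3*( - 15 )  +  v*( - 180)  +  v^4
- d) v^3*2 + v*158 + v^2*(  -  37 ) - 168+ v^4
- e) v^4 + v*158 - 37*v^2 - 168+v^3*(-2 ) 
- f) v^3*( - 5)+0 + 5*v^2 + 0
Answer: e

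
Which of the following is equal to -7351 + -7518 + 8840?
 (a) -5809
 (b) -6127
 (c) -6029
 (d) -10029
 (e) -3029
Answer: c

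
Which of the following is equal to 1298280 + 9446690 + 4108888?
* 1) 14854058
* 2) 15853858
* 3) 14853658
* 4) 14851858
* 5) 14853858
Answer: 5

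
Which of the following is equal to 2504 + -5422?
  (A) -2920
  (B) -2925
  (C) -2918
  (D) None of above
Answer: C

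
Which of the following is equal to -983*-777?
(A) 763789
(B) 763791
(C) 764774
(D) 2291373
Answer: B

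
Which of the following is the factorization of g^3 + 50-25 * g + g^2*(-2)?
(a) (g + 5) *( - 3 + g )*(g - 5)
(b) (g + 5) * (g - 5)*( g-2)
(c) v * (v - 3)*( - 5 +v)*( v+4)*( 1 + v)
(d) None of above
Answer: b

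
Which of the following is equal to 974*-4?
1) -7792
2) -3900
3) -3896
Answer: 3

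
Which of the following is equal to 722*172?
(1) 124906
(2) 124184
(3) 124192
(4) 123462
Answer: 2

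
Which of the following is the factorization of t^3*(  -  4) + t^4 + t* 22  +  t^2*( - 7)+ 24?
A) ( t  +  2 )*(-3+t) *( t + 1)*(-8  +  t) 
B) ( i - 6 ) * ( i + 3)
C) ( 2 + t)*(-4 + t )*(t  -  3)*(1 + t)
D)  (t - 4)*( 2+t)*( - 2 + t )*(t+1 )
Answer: C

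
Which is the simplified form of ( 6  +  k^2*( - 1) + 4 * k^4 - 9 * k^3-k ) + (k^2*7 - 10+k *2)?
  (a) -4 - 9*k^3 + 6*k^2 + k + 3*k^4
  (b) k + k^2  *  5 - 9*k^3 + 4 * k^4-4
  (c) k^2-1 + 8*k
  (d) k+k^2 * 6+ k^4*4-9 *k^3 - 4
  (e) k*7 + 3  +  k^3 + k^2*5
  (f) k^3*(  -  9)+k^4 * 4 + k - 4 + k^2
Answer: d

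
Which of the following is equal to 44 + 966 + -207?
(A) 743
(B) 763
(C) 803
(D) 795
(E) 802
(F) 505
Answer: C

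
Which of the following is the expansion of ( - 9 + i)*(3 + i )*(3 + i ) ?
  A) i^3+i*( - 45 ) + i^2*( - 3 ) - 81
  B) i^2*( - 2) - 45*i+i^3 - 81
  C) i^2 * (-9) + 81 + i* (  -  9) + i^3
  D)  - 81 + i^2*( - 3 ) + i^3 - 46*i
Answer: A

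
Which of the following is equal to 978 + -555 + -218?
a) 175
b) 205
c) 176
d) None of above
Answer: b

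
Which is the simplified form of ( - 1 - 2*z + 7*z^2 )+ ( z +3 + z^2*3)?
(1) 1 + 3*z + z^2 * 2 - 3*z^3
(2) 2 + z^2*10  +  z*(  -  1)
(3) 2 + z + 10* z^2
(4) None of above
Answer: 2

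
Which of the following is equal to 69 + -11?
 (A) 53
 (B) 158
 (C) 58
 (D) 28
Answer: C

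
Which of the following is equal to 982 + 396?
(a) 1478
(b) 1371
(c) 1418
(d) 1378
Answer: d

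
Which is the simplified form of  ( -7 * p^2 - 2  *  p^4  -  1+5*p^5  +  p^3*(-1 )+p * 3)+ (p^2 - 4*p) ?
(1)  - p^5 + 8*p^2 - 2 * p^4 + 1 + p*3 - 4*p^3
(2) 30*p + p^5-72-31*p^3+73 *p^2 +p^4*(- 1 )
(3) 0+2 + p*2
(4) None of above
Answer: 4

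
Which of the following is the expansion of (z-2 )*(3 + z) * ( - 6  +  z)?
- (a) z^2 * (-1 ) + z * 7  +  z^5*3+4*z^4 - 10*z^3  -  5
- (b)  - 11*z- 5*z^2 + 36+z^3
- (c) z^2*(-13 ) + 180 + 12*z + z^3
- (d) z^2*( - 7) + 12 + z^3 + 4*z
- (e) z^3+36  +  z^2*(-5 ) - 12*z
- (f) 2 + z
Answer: e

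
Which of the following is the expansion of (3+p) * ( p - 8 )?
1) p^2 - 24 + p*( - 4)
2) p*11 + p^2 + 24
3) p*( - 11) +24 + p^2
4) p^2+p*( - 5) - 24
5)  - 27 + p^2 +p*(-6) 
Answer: 4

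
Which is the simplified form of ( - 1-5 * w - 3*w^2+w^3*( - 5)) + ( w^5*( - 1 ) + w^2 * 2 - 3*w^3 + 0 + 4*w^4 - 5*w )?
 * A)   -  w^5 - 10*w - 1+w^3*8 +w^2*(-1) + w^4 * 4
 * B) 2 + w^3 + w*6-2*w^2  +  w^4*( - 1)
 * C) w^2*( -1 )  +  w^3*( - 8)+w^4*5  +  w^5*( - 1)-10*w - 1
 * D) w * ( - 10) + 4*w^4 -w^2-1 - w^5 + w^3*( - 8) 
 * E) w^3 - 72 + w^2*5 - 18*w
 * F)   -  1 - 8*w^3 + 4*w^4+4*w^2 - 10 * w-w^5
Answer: D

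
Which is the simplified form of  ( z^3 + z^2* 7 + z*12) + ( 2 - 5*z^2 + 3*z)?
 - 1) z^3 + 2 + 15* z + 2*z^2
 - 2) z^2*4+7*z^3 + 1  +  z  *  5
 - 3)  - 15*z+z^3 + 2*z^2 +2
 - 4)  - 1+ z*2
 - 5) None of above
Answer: 1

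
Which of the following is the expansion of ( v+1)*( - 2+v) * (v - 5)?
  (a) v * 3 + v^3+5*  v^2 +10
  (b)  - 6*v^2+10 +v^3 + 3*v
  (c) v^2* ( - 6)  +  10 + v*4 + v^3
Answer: b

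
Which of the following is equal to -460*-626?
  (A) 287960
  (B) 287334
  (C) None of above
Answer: A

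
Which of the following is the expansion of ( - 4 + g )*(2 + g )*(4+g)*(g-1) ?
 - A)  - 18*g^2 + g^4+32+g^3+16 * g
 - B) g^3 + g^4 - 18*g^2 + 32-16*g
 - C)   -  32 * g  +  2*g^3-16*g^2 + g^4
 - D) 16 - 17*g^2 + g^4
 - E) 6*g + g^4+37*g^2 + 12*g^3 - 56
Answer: B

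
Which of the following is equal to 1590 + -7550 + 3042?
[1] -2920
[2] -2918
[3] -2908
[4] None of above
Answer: 2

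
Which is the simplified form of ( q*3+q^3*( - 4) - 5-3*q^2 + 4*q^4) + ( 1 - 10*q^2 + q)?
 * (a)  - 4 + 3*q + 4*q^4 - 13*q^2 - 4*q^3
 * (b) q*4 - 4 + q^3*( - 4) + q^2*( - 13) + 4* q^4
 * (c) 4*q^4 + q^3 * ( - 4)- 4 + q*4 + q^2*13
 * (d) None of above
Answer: b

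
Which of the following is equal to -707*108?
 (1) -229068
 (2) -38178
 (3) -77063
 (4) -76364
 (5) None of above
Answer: 5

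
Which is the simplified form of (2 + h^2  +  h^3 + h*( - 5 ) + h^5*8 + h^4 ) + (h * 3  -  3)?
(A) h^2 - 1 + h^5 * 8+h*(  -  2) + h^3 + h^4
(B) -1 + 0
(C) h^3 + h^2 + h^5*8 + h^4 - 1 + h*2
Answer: A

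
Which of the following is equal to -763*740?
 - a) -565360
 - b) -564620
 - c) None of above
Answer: b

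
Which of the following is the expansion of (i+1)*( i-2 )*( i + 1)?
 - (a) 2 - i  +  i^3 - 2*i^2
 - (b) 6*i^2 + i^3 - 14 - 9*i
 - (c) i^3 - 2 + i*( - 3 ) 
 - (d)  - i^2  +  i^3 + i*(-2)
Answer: c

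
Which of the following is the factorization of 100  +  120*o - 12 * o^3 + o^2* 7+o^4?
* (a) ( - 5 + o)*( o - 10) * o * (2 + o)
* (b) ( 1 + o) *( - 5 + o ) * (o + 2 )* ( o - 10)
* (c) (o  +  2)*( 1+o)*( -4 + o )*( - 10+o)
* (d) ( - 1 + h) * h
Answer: b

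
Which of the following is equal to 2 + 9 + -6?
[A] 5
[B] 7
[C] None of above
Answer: A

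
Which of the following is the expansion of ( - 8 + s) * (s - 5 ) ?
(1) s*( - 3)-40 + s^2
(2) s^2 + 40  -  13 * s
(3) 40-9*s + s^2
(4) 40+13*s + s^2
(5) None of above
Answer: 2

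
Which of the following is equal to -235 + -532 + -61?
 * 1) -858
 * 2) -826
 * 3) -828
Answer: 3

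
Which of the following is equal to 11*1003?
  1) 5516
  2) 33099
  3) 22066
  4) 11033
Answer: 4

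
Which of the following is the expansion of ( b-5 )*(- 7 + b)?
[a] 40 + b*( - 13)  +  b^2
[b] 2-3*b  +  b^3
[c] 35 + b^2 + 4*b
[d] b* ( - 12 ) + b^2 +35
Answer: d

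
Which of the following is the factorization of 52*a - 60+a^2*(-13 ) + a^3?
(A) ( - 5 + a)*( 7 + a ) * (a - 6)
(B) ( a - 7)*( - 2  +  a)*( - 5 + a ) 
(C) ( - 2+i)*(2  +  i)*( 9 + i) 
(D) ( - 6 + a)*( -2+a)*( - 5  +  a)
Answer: D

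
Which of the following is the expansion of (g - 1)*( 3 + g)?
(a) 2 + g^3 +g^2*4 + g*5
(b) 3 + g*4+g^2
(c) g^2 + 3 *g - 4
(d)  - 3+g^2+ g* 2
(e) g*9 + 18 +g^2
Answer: d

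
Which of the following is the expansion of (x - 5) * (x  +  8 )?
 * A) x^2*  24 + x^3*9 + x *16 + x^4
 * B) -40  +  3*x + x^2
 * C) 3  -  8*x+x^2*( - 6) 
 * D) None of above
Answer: B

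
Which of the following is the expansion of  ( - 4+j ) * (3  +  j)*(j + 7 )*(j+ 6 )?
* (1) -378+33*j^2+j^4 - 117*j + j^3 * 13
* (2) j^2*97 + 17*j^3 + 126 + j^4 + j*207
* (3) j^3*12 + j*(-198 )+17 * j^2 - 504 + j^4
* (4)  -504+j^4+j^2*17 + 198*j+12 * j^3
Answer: 3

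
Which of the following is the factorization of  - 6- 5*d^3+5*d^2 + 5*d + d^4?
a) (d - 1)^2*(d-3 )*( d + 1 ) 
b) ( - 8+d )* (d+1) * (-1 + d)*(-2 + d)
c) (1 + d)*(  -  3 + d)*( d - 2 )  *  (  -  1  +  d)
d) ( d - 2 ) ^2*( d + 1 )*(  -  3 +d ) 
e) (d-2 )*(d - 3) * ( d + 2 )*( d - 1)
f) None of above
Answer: c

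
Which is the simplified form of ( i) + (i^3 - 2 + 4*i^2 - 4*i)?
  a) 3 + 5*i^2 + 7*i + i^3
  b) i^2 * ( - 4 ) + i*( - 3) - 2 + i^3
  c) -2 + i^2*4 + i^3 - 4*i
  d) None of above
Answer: d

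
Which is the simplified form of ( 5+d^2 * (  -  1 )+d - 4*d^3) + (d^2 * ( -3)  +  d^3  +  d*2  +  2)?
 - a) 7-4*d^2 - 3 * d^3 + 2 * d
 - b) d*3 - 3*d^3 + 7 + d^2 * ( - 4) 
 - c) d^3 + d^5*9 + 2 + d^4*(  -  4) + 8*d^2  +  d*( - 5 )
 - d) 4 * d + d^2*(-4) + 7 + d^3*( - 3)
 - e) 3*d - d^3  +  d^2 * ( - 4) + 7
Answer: b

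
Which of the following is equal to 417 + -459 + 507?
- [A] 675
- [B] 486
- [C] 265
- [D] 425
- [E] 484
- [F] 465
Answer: F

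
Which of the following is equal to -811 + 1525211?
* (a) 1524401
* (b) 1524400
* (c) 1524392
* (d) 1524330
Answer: b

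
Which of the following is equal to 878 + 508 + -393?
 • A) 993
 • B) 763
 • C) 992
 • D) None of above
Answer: A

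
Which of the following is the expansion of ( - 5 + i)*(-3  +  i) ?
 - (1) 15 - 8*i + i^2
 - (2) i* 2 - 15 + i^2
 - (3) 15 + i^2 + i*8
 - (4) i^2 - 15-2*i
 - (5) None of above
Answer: 1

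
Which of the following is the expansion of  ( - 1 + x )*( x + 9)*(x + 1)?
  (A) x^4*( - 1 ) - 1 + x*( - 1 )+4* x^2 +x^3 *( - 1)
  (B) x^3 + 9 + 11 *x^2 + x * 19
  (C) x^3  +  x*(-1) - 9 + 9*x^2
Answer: C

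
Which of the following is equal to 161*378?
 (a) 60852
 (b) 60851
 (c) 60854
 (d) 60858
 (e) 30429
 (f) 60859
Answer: d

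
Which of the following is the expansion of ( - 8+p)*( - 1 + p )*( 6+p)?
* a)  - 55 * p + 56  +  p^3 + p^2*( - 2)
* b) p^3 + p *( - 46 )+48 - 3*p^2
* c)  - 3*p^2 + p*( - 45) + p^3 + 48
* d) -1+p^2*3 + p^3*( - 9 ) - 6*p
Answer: b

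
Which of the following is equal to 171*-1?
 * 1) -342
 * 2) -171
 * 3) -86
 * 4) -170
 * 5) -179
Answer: 2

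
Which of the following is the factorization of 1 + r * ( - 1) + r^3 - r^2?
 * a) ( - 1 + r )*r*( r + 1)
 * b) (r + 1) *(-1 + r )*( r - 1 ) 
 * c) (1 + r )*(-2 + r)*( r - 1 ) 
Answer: b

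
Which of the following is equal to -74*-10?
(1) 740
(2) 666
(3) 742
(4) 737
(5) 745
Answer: 1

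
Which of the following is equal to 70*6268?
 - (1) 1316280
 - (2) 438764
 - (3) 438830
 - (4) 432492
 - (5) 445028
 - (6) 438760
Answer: 6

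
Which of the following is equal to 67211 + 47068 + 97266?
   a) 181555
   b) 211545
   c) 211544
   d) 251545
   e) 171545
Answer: b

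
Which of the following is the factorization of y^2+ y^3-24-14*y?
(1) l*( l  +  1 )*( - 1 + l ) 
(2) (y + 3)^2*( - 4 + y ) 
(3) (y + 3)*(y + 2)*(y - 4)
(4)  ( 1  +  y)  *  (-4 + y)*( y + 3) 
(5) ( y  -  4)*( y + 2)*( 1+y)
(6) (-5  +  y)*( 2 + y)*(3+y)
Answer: 3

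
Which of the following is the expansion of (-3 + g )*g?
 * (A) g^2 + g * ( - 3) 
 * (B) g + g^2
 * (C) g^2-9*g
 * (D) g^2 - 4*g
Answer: A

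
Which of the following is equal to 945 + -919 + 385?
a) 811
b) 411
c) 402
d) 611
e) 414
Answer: b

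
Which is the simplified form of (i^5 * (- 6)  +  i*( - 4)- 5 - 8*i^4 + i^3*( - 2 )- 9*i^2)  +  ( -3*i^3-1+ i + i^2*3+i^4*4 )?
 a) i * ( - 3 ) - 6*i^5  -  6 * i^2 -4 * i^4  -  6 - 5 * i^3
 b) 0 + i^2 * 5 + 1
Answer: a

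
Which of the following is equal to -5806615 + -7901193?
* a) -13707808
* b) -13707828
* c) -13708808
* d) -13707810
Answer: a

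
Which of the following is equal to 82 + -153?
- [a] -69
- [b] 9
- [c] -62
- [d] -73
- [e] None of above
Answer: e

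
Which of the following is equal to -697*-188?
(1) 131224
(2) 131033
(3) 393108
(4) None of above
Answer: 4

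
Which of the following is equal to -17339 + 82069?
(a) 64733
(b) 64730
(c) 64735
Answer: b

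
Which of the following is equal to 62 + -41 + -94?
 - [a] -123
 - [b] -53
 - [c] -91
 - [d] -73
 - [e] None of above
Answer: d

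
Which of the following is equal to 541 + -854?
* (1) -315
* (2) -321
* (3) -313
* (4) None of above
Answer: 3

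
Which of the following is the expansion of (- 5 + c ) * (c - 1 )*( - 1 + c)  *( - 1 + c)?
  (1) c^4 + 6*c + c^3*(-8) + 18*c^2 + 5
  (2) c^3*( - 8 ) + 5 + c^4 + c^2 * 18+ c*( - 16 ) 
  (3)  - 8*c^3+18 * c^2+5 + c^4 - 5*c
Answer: 2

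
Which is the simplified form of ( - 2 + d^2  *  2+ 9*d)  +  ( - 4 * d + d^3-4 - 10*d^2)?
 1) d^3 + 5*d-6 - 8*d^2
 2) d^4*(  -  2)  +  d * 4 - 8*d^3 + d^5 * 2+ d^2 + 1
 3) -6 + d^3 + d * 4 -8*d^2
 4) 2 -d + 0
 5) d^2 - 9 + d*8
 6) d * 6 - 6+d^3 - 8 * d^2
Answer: 1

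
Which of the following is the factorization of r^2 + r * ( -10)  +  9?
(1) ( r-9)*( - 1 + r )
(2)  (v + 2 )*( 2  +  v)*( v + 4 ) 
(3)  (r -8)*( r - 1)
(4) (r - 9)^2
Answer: 1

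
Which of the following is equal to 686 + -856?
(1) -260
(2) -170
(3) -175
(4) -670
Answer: 2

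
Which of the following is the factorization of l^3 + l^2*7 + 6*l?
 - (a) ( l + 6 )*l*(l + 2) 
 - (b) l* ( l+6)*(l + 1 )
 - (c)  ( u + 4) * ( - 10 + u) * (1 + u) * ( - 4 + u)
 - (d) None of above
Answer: b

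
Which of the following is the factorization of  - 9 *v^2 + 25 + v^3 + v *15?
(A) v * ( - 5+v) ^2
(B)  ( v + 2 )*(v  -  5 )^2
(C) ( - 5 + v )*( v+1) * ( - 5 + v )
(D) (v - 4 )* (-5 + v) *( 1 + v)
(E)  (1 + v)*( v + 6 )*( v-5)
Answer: C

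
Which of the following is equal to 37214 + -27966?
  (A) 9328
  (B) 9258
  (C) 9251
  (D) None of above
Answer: D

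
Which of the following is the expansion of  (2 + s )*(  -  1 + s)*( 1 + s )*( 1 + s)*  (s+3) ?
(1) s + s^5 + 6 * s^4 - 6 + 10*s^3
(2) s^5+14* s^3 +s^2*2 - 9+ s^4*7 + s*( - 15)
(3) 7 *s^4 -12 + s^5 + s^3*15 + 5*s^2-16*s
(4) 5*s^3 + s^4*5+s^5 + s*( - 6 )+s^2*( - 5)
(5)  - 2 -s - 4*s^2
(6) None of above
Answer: 6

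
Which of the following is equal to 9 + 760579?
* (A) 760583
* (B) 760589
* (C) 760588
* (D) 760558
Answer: C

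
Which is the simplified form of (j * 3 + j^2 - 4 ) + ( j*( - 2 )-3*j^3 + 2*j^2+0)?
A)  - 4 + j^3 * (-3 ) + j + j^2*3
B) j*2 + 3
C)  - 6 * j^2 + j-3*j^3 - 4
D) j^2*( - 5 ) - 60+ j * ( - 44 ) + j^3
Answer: A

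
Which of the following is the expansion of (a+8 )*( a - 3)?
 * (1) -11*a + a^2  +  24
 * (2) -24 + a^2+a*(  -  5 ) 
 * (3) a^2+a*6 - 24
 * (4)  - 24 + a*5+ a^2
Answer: 4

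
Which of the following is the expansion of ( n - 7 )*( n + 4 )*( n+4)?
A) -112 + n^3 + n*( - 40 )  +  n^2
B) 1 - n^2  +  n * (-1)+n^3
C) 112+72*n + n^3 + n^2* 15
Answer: A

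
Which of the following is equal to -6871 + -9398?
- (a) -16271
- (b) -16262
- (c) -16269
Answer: c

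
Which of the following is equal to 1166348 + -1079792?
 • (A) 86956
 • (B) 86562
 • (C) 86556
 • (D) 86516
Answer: C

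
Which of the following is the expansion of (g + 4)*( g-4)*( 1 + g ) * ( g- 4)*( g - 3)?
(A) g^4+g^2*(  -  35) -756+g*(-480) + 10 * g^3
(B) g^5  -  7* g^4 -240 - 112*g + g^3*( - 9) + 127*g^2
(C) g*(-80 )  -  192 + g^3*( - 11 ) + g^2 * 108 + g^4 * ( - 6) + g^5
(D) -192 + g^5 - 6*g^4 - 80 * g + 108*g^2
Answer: C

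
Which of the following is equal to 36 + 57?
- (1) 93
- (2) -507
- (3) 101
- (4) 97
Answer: 1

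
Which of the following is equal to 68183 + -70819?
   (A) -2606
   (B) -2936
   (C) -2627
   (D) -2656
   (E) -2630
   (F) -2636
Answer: F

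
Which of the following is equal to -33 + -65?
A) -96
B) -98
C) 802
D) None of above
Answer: B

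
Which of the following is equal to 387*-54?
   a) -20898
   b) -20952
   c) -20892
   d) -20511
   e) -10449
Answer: a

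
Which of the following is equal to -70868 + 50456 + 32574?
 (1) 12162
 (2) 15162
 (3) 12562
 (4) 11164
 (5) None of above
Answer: 1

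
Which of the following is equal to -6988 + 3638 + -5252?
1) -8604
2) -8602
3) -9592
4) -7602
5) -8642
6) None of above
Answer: 2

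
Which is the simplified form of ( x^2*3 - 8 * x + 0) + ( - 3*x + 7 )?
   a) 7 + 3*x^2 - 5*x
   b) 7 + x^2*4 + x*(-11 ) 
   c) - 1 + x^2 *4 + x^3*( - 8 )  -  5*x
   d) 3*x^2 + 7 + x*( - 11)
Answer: d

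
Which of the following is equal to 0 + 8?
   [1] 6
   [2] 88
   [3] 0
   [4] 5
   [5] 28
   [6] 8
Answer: 6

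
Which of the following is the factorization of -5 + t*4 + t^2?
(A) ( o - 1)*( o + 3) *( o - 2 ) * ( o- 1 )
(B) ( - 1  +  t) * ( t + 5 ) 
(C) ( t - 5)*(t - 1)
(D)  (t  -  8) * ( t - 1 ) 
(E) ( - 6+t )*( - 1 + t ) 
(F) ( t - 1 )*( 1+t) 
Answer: B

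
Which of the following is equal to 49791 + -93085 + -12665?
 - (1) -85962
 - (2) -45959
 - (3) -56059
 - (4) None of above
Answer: 4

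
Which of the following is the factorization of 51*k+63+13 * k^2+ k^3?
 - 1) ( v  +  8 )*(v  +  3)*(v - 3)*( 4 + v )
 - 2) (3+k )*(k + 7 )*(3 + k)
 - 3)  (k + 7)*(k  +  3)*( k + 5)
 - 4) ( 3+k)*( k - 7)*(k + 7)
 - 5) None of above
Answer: 2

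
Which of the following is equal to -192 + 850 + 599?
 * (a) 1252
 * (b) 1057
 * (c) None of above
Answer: c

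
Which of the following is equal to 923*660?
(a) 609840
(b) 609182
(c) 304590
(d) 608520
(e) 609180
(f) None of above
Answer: e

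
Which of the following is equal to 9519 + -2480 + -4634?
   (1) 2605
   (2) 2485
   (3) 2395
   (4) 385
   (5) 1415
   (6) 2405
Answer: 6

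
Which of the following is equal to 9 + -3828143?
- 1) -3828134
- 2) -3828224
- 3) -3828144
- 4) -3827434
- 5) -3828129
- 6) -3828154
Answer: 1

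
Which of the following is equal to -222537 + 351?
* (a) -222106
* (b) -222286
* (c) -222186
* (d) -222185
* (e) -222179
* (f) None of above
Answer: c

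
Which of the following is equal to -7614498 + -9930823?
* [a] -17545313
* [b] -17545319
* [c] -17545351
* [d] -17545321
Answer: d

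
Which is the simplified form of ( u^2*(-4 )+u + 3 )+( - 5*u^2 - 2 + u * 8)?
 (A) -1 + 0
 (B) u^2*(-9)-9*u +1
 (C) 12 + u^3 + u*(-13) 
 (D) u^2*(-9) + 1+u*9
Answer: D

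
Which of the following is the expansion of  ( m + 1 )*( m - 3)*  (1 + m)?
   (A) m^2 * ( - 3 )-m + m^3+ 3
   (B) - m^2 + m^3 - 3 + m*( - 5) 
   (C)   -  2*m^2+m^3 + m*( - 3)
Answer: B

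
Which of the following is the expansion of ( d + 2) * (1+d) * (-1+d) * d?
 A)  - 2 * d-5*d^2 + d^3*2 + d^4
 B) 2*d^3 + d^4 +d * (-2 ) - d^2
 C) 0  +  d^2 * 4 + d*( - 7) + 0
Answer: B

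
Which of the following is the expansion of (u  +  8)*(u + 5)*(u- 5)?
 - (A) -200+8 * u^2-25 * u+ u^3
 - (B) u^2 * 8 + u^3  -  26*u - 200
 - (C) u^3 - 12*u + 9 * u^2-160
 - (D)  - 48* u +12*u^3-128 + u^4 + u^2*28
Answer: A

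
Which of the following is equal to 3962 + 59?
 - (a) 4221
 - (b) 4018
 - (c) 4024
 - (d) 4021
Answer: d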